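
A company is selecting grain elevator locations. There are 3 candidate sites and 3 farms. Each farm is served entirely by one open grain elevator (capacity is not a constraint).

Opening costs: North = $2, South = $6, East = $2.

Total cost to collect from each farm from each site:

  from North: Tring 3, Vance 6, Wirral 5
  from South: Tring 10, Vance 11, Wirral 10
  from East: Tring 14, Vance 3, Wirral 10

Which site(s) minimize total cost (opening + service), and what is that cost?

For any fixed open set, each farm goes to its cheapest open site; total = fixed + service.
{North, East}: Tring→North 3, Vance→East 3, Wirral→North 5. Service 11; fixed 4; total 15.
{North}: service 14 + fixed 2 = 16
{North, South, East}: Tring→North 3, Vance→East 3, Wirral→North 5. Service 11; fixed 10; total 21.
No other subset beats 15.

Open North and East; minimum total cost 15.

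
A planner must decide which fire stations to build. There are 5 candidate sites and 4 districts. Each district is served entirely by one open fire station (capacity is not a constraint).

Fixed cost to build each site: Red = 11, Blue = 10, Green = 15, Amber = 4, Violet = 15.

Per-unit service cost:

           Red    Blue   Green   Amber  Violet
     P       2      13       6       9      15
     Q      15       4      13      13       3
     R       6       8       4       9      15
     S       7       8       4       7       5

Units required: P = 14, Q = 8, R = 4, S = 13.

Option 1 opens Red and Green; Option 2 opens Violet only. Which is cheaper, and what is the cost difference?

Option 1: {Red, Green}: P→Red 2·14=28, Q→Green 13·8=104, R→Green 4·4=16, S→Green 4·13=52. Service 200; fixed 26; total 226.
Option 2: {Violet}: P→Violet 15·14=210, Q→Violet 3·8=24, R→Violet 15·4=60, S→Violet 5·13=65. Service 359; fixed 15; total 374.
Difference: |226 − 374| = 148.

Option 1 is cheaper by 148.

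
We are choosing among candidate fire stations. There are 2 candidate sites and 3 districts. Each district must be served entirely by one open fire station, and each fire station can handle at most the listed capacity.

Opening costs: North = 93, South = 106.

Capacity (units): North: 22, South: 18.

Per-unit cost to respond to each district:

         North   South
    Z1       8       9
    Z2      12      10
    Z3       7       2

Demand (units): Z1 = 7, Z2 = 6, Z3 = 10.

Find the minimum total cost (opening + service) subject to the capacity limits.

Minimum total cost: 335

Open {North, South}: Z1→North 8·7=56, Z2→South 10·6=60, Z3→South 2·10=20.
Loads: North carries 7/22, South carries 16/18. Service 136; fixed 199; total 335.
Next best feasible plan costs 347.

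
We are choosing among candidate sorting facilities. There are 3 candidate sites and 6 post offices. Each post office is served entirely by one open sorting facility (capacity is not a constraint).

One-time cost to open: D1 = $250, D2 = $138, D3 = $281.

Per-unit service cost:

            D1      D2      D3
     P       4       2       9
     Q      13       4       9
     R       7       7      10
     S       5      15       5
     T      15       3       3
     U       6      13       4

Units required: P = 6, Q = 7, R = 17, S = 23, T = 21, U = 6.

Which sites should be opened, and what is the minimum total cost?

Open D1 and D2; minimum total cost 761.

For any fixed open set, each post office goes to its cheapest open site; total = fixed + service.
{D1, D2}: P→D2 2·6=12, Q→D2 4·7=28, R→D1 7·17=119, S→D1 5·23=115, T→D2 3·21=63, U→D1 6·6=36. Service 373; fixed 388; total 761.
{D3}: P→D3 9·6=54, Q→D3 9·7=63, R→D3 10·17=170, S→D3 5·23=115, T→D3 3·21=63, U→D3 4·6=24. Service 489; fixed 281; total 770.
{D2, D3}: service 361 + fixed 419 = 780
{D1, D2, D3}: P→D2 2·6=12, Q→D2 4·7=28, R→D1 7·17=119, S→D1 5·23=115, T→D2 3·21=63, U→D3 4·6=24. Service 361; fixed 669; total 1030.
(All 7 nonempty subsets were checked; D1 and D2 is lowest.)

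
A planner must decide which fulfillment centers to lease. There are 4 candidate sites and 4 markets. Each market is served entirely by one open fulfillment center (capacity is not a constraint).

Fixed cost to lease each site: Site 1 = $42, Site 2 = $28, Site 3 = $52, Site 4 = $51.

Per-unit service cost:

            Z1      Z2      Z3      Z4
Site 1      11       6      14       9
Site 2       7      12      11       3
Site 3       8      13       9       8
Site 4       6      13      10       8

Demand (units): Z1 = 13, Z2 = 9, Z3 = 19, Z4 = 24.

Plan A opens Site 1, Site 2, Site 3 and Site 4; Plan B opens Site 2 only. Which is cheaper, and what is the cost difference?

Plan A: {Site 1, Site 2, Site 3, Site 4}: Z1→Site 4 6·13=78, Z2→Site 1 6·9=54, Z3→Site 3 9·19=171, Z4→Site 2 3·24=72. Service 375; fixed 173; total 548.
Plan B: {Site 2}: Z1→Site 2 7·13=91, Z2→Site 2 12·9=108, Z3→Site 2 11·19=209, Z4→Site 2 3·24=72. Service 480; fixed 28; total 508.
Difference: |548 − 508| = 40.

Plan B is cheaper by 40.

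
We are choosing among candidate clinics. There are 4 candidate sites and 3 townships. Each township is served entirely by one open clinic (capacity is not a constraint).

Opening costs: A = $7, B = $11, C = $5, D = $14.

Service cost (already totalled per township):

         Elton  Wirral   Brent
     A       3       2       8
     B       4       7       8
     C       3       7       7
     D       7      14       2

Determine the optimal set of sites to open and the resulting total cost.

Open A only; minimum total cost 20.

For any fixed open set, each township goes to its cheapest open site; total = fixed + service.
{A}: Elton→A 3, Wirral→A 2, Brent→A 8. Service 13; fixed 7; total 20.
{C}: Elton→C 3, Wirral→C 7, Brent→C 7. Service 17; fixed 5; total 22.
{A, C}: service 12 + fixed 12 = 24
{A, B, C, D}: service 7 + fixed 37 = 44
(All 15 nonempty subsets were checked; A only is lowest.)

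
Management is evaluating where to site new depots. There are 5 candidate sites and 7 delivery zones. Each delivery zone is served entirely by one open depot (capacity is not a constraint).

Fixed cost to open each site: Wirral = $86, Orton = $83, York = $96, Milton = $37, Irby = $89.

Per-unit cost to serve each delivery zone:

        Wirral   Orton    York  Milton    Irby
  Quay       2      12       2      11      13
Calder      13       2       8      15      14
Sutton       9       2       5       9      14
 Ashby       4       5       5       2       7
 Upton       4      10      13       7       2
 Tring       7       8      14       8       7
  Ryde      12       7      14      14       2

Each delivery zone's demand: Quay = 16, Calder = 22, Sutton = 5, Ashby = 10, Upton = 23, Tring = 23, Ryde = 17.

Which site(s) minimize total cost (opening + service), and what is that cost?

Open Wirral, Orton and Irby; minimum total cost 625.

For any fixed open set, each delivery zone goes to its cheapest open site; total = fixed + service.
{Wirral, Orton, Irby}: Quay→Wirral 2·16=32, Calder→Orton 2·22=44, Sutton→Orton 2·5=10, Ashby→Wirral 4·10=40, Upton→Irby 2·23=46, Tring→Wirral 7·23=161, Ryde→Irby 2·17=34. Service 367; fixed 258; total 625.
{Wirral, Orton, Milton, Irby}: Quay→Wirral 2·16=32, Calder→Orton 2·22=44, Sutton→Orton 2·5=10, Ashby→Milton 2·10=20, Upton→Irby 2·23=46, Tring→Wirral 7·23=161, Ryde→Irby 2·17=34. Service 347; fixed 295; total 642.
{Orton, York, Irby}: service 377 + fixed 268 = 645
{Wirral, Orton, York, Milton, Irby}: service 347 + fixed 391 = 738
No other subset beats 625.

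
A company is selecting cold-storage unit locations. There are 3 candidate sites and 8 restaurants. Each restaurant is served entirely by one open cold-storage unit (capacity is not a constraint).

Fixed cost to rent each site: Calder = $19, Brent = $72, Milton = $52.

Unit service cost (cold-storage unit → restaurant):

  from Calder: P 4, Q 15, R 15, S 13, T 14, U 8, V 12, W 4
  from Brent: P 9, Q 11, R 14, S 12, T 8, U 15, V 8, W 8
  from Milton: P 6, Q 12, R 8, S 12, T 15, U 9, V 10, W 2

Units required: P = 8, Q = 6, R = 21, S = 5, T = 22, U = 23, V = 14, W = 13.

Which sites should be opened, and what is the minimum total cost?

For any fixed open set, each restaurant goes to its cheapest open site; total = fixed + service.
{Calder, Brent, Milton}: P→Calder 4·8=32, Q→Brent 11·6=66, R→Milton 8·21=168, S→Brent 12·5=60, T→Brent 8·22=176, U→Calder 8·23=184, V→Brent 8·14=112, W→Milton 2·13=26. Service 824; fixed 143; total 967.
{Brent, Milton}: service 863 + fixed 124 = 987
{Calder, Milton}: service 990 + fixed 71 = 1061
{Calder}: service 1214 + fixed 19 = 1233
No other subset beats 967.

Open Calder, Brent and Milton; minimum total cost 967.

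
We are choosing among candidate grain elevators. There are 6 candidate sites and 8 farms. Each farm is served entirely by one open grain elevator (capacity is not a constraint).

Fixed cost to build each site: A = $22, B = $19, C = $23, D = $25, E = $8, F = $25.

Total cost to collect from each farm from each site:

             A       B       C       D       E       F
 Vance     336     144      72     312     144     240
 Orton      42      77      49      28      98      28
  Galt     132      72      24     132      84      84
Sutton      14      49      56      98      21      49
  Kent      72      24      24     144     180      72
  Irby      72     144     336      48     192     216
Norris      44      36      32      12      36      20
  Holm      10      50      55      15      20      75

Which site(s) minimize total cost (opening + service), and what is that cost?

For any fixed open set, each farm goes to its cheapest open site; total = fixed + service.
{C, D, E}: Vance→C 72, Orton→D 28, Galt→C 24, Sutton→E 21, Kent→C 24, Irby→D 48, Norris→D 12, Holm→D 15. Service 244; fixed 56; total 300.
{A, C, D}: service 232 + fixed 70 = 302
{A, C, D, E}: Vance→C 72, Orton→D 28, Galt→C 24, Sutton→A 14, Kent→C 24, Irby→D 48, Norris→D 12, Holm→A 10. Service 232; fixed 78; total 310.
{A, B, C, D, E, F}: Vance→C 72, Orton→D 28, Galt→C 24, Sutton→A 14, Kent→B 24, Irby→D 48, Norris→D 12, Holm→A 10. Service 232; fixed 122; total 354.
No other subset beats 300.

Open C, D and E; minimum total cost 300.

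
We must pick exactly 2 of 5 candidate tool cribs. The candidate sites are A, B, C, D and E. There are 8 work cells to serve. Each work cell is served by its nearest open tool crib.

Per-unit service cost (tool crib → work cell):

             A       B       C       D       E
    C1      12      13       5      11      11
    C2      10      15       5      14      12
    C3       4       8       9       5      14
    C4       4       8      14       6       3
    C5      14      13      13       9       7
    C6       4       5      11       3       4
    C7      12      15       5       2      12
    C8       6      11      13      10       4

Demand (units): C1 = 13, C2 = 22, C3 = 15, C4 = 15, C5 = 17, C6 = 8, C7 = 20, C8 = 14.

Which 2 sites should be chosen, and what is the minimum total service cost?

With exactly 2 open, each work cell uses its cheapest among the chosen.
{C, E}: C1→C 5·13=65, C2→C 5·22=110, C3→C 9·15=135, C4→E 3·15=45, C5→E 7·17=119, C6→E 4·8=32, C7→C 5·20=100, C8→E 4·14=56. Service cost 662.
{C, D}: service cost 697
{A, C}: service cost 732
Among all 10 size-2 choices, {C, E} is lowest.

Choose C and E; total service cost 662.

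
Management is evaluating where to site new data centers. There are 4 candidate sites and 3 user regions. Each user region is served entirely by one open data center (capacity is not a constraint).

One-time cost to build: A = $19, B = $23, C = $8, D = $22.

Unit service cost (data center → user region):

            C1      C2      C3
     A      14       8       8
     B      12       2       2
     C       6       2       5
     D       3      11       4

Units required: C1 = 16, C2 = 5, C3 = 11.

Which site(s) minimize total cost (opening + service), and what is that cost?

Open B and D; minimum total cost 125.

For any fixed open set, each user region goes to its cheapest open site; total = fixed + service.
{B, D}: C1→D 3·16=48, C2→B 2·5=10, C3→B 2·11=22. Service 80; fixed 45; total 125.
{C, D}: service 102 + fixed 30 = 132
{B, C, D}: C1→D 3·16=48, C2→B 2·5=10, C3→B 2·11=22. Service 80; fixed 53; total 133.
{A, B, C, D}: C1→D 3·16=48, C2→B 2·5=10, C3→B 2·11=22. Service 80; fixed 72; total 152.
No other subset beats 125.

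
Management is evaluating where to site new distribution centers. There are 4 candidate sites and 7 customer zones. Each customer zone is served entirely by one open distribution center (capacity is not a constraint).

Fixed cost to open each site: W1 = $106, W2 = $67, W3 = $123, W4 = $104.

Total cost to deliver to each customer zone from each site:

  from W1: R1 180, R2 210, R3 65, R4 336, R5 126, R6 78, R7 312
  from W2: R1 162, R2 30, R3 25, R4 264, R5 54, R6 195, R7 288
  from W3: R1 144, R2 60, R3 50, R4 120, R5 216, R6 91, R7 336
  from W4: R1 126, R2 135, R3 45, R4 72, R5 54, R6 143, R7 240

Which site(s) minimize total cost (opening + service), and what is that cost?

Open W2 and W4; minimum total cost 861.

For any fixed open set, each customer zone goes to its cheapest open site; total = fixed + service.
{W2, W4}: R1→W4 126, R2→W2 30, R3→W2 25, R4→W4 72, R5→W2 54, R6→W4 143, R7→W4 240. Service 690; fixed 171; total 861.
{W1, W2, W4}: service 625 + fixed 277 = 902
{W3, W4}: service 688 + fixed 227 = 915
{W1, W2, W3, W4}: service 625 + fixed 400 = 1025
(All 15 nonempty subsets were checked; W2 and W4 is lowest.)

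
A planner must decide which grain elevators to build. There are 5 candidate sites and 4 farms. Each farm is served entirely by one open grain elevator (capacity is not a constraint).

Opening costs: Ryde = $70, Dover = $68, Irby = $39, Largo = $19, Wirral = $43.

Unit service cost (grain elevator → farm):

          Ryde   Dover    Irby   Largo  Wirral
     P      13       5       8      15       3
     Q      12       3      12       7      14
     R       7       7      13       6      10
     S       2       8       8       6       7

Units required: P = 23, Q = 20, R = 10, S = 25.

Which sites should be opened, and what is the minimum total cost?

Open Ryde, Dover and Wirral; minimum total cost 430.

For any fixed open set, each farm goes to its cheapest open site; total = fixed + service.
{Ryde, Dover, Wirral}: P→Wirral 3·23=69, Q→Dover 3·20=60, R→Ryde 7·10=70, S→Ryde 2·25=50. Service 249; fixed 181; total 430.
{Ryde, Dover}: service 295 + fixed 138 = 433
{Ryde, Dover, Largo, Wirral}: service 239 + fixed 200 = 439
{Ryde, Dover, Irby, Largo, Wirral}: service 239 + fixed 239 = 478
No other subset beats 430.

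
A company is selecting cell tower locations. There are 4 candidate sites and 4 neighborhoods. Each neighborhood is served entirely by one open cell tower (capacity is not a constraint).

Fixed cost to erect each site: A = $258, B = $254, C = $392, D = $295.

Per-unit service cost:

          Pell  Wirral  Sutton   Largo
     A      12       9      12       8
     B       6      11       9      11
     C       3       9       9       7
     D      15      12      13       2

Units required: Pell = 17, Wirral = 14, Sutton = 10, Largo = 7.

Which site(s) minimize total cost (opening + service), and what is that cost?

For any fixed open set, each neighborhood goes to its cheapest open site; total = fixed + service.
{B}: Pell→B 6·17=102, Wirral→B 11·14=154, Sutton→B 9·10=90, Largo→B 11·7=77. Service 423; fixed 254; total 677.
{C}: service 316 + fixed 392 = 708
{A}: Pell→A 12·17=204, Wirral→A 9·14=126, Sutton→A 12·10=120, Largo→A 8·7=56. Service 506; fixed 258; total 764.
{A, B, C, D}: service 281 + fixed 1199 = 1480
(All 15 nonempty subsets were checked; B only is lowest.)

Open B only; minimum total cost 677.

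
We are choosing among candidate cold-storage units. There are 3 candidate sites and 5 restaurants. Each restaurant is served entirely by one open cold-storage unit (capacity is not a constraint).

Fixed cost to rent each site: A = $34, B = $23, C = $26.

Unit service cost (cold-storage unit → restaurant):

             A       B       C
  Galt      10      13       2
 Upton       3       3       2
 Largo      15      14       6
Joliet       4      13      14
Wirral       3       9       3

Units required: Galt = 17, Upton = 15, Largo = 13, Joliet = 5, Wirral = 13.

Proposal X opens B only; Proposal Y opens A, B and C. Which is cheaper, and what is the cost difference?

Proposal Y is cheaper by 369.

Proposal X: {B}: Galt→B 13·17=221, Upton→B 3·15=45, Largo→B 14·13=182, Joliet→B 13·5=65, Wirral→B 9·13=117. Service 630; fixed 23; total 653.
Proposal Y: {A, B, C}: Galt→C 2·17=34, Upton→C 2·15=30, Largo→C 6·13=78, Joliet→A 4·5=20, Wirral→A 3·13=39. Service 201; fixed 83; total 284.
Difference: |653 − 284| = 369.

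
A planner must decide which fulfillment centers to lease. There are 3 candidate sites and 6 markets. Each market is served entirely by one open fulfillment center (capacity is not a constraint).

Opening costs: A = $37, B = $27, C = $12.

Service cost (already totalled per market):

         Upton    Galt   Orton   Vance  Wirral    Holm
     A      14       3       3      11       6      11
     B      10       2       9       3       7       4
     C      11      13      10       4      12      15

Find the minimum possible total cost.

For any fixed open set, each market goes to its cheapest open site; total = fixed + service.
{B}: Upton→B 10, Galt→B 2, Orton→B 9, Vance→B 3, Wirral→B 7, Holm→B 4. Service 35; fixed 27; total 62.
{B, C}: Upton→B 10, Galt→B 2, Orton→B 9, Vance→B 3, Wirral→B 7, Holm→B 4. Service 35; fixed 39; total 74.
{C}: service 65 + fixed 12 = 77
{A, B, C}: service 28 + fixed 76 = 104
(All 7 nonempty subsets were checked; B only is lowest.)

Minimum total cost: 62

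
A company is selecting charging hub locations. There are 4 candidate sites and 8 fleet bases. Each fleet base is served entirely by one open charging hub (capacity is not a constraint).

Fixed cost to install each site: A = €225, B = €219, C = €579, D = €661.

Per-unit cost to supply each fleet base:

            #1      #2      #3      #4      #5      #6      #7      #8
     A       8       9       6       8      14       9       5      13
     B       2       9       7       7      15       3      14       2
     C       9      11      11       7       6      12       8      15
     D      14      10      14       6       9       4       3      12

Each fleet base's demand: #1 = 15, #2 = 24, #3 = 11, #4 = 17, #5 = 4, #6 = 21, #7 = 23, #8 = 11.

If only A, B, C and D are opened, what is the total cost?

Total cost: 2276

Each fleet base is assigned to its cheapest site among the open ones.
{A, B, C, D}: #1→B 2·15=30, #2→A 9·24=216, #3→A 6·11=66, #4→D 6·17=102, #5→C 6·4=24, #6→B 3·21=63, #7→D 3·23=69, #8→B 2·11=22. Service 592; fixed 1684; total 2276.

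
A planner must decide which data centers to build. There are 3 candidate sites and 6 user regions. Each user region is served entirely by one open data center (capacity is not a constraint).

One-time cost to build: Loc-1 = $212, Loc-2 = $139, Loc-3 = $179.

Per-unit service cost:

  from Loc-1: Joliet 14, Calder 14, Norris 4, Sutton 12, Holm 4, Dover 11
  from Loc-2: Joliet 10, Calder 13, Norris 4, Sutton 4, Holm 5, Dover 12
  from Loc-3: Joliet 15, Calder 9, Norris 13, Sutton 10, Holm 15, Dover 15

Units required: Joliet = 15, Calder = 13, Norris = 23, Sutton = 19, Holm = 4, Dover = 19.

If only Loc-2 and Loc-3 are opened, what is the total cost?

Total cost: 1001

Each user region is assigned to its cheapest site among the open ones.
{Loc-2, Loc-3}: Joliet→Loc-2 10·15=150, Calder→Loc-3 9·13=117, Norris→Loc-2 4·23=92, Sutton→Loc-2 4·19=76, Holm→Loc-2 5·4=20, Dover→Loc-2 12·19=228. Service 683; fixed 318; total 1001.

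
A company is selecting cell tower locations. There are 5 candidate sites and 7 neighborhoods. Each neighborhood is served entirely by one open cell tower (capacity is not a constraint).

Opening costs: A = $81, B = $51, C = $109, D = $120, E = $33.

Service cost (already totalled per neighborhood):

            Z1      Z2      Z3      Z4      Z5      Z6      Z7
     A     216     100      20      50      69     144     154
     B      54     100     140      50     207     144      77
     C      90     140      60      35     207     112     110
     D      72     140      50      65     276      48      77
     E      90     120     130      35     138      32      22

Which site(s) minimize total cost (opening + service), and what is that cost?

Open A and E; minimum total cost 482.

For any fixed open set, each neighborhood goes to its cheapest open site; total = fixed + service.
{A, E}: Z1→E 90, Z2→A 100, Z3→A 20, Z4→E 35, Z5→A 69, Z6→E 32, Z7→E 22. Service 368; fixed 114; total 482.
{A, B, E}: Z1→B 54, Z2→A 100, Z3→A 20, Z4→E 35, Z5→A 69, Z6→E 32, Z7→E 22. Service 332; fixed 165; total 497.
{A, D, E}: service 350 + fixed 234 = 584
{A, B, C, D, E}: service 332 + fixed 394 = 726
No other subset beats 482.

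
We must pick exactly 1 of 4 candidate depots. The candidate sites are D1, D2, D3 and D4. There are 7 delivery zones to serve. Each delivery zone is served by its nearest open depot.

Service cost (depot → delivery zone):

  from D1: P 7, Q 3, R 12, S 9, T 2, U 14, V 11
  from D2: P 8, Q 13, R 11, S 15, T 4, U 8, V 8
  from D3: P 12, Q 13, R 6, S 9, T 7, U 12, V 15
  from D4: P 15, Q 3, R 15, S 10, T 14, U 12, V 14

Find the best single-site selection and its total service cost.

Choose D1 only; total service cost 58.

With exactly 1 open, each delivery zone uses its cheapest among the chosen.
{D1}: P→D1 7, Q→D1 3, R→D1 12, S→D1 9, T→D1 2, U→D1 14, V→D1 11. Service cost 58.
{D2}: service cost 67
{D3}: service cost 74
Among all 4 size-1 choices, {D1} is lowest.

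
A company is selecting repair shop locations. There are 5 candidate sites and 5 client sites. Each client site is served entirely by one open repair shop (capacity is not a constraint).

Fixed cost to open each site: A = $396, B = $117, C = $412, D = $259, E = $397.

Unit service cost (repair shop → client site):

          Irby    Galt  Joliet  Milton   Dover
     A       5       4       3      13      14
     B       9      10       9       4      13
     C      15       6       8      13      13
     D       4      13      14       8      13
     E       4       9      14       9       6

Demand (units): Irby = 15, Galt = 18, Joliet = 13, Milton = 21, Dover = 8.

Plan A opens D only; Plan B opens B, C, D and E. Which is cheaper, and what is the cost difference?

Plan A: {D}: Irby→D 4·15=60, Galt→D 13·18=234, Joliet→D 14·13=182, Milton→D 8·21=168, Dover→D 13·8=104. Service 748; fixed 259; total 1007.
Plan B: {B, C, D, E}: Irby→D 4·15=60, Galt→C 6·18=108, Joliet→C 8·13=104, Milton→B 4·21=84, Dover→E 6·8=48. Service 404; fixed 1185; total 1589.
Difference: |1007 − 1589| = 582.

Plan A is cheaper by 582.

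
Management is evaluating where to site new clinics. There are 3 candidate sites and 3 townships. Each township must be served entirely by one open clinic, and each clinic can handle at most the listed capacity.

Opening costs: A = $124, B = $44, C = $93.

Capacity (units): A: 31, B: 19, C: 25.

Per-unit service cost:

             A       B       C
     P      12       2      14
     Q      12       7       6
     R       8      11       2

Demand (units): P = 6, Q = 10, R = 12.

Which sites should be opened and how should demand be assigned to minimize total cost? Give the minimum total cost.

Minimum total cost: 233

Open {B, C}: P→B 2·6=12, Q→C 6·10=60, R→C 2·12=24.
Loads: B carries 6/19, C carries 22/25. Service 96; fixed 137; total 233.
Next best feasible plan costs 243.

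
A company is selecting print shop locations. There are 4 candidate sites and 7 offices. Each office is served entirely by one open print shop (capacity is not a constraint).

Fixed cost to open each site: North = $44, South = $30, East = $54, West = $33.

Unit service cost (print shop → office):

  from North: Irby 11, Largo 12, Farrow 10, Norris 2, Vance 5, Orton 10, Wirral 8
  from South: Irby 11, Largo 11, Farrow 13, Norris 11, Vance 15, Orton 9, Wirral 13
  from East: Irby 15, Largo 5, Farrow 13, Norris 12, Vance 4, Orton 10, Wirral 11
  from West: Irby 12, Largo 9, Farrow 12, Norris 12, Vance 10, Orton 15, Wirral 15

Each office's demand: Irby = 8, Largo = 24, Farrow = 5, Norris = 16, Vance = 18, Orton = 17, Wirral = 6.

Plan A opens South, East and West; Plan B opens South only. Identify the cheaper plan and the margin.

Plan A is cheaper by 272.

Plan A: {South, East, West}: Irby→South 11·8=88, Largo→East 5·24=120, Farrow→West 12·5=60, Norris→South 11·16=176, Vance→East 4·18=72, Orton→South 9·17=153, Wirral→East 11·6=66. Service 735; fixed 117; total 852.
Plan B: {South}: Irby→South 11·8=88, Largo→South 11·24=264, Farrow→South 13·5=65, Norris→South 11·16=176, Vance→South 15·18=270, Orton→South 9·17=153, Wirral→South 13·6=78. Service 1094; fixed 30; total 1124.
Difference: |852 − 1124| = 272.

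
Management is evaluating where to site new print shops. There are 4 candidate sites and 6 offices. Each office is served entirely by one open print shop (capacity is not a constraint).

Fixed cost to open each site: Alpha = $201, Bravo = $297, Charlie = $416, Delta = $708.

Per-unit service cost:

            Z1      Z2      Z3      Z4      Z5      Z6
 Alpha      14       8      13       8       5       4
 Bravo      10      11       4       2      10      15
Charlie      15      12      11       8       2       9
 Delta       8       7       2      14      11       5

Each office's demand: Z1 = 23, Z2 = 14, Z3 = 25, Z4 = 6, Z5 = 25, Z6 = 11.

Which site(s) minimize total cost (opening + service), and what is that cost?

For any fixed open set, each office goes to its cheapest open site; total = fixed + service.
{Alpha, Bravo}: Z1→Bravo 10·23=230, Z2→Alpha 8·14=112, Z3→Bravo 4·25=100, Z4→Bravo 2·6=12, Z5→Alpha 5·25=125, Z6→Alpha 4·11=44. Service 623; fixed 498; total 1121.
{Alpha}: service 976 + fixed 201 = 1177
{Bravo}: Z1→Bravo 10·23=230, Z2→Bravo 11·14=154, Z3→Bravo 4·25=100, Z4→Bravo 2·6=12, Z5→Bravo 10·25=250, Z6→Bravo 15·11=165. Service 911; fixed 297; total 1208.
{Alpha, Bravo, Charlie, Delta}: service 438 + fixed 1622 = 2060
No other subset beats 1121.

Open Alpha and Bravo; minimum total cost 1121.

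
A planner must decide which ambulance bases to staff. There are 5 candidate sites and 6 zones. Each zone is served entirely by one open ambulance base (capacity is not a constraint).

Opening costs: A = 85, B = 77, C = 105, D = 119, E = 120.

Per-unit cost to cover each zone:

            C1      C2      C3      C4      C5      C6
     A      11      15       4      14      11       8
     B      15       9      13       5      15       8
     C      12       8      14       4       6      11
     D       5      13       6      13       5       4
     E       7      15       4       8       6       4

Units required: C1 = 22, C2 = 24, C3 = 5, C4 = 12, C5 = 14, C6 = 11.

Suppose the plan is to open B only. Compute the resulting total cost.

Total cost: 1046

Each zone is assigned to its cheapest site among the open ones.
{B}: C1→B 15·22=330, C2→B 9·24=216, C3→B 13·5=65, C4→B 5·12=60, C5→B 15·14=210, C6→B 8·11=88. Service 969; fixed 77; total 1046.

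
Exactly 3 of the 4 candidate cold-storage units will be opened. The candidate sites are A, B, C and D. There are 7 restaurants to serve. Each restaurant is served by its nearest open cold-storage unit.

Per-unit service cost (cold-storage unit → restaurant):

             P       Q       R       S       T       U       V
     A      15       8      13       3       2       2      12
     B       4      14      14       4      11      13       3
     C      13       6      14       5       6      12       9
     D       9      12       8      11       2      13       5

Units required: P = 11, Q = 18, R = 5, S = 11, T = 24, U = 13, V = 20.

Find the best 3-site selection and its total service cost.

Choose A, B and C; total service cost 384.

With exactly 3 open, each restaurant uses its cheapest among the chosen.
{A, B, C}: P→B 4·11=44, Q→C 6·18=108, R→A 13·5=65, S→A 3·11=33, T→A 2·24=48, U→A 2·13=26, V→B 3·20=60. Service cost 384.
{A, B, D}: service cost 395
{A, C, D}: service cost 454
Among all 4 size-3 choices, {A, B, C} is lowest.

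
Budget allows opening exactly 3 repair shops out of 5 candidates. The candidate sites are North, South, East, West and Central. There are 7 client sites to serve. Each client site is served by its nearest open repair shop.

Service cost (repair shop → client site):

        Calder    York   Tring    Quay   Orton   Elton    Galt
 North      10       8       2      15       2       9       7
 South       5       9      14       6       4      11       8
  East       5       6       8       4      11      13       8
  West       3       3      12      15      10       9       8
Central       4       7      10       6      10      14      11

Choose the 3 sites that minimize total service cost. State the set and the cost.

Choose North, East and West; total service cost 30.

With exactly 3 open, each client site uses its cheapest among the chosen.
{North, East, West}: Calder→West 3, York→West 3, Tring→North 2, Quay→East 4, Orton→North 2, Elton→North 9, Galt→North 7. Service cost 30.
{North, South, West}: service cost 32
{North, West, Central}: service cost 32
Among all 10 size-3 choices, {North, East, West} is lowest.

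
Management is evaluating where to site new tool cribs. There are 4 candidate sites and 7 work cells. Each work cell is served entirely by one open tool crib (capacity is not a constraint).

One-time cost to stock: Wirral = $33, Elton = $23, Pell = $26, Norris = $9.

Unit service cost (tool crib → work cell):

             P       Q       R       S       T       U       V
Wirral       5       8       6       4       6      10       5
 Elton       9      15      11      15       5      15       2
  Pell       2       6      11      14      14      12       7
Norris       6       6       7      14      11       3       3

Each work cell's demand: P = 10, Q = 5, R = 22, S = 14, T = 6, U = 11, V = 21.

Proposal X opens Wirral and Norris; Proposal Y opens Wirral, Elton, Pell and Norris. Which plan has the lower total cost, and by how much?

Proposal Y is cheaper by 8.

Proposal X: {Wirral, Norris}: P→Wirral 5·10=50, Q→Norris 6·5=30, R→Wirral 6·22=132, S→Wirral 4·14=56, T→Wirral 6·6=36, U→Norris 3·11=33, V→Norris 3·21=63. Service 400; fixed 42; total 442.
Proposal Y: {Wirral, Elton, Pell, Norris}: P→Pell 2·10=20, Q→Pell 6·5=30, R→Wirral 6·22=132, S→Wirral 4·14=56, T→Elton 5·6=30, U→Norris 3·11=33, V→Elton 2·21=42. Service 343; fixed 91; total 434.
Difference: |442 − 434| = 8.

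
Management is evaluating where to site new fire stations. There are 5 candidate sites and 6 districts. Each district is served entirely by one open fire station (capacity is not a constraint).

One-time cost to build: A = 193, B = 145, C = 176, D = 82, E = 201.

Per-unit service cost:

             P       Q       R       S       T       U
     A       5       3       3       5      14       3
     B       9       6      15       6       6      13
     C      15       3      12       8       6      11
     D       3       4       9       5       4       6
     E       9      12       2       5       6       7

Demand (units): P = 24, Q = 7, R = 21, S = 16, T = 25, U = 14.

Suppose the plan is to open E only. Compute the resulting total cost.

Each district is assigned to its cheapest site among the open ones.
{E}: P→E 9·24=216, Q→E 12·7=84, R→E 2·21=42, S→E 5·16=80, T→E 6·25=150, U→E 7·14=98. Service 670; fixed 201; total 871.

Total cost: 871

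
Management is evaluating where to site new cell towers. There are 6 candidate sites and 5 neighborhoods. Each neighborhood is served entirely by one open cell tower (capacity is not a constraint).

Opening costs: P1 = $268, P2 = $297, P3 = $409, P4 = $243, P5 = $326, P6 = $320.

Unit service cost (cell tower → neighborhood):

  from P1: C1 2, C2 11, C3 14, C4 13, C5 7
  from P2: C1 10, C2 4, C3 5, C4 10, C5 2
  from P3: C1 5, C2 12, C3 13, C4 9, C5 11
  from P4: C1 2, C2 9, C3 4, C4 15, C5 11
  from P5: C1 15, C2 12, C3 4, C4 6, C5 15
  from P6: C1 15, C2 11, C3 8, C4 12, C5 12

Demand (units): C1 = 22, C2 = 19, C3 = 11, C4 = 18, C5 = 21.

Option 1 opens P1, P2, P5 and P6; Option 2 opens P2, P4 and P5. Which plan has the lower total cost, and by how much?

Option 2 is cheaper by 345.

Option 1: {P1, P2, P5, P6}: C1→P1 2·22=44, C2→P2 4·19=76, C3→P5 4·11=44, C4→P5 6·18=108, C5→P2 2·21=42. Service 314; fixed 1211; total 1525.
Option 2: {P2, P4, P5}: C1→P4 2·22=44, C2→P2 4·19=76, C3→P4 4·11=44, C4→P5 6·18=108, C5→P2 2·21=42. Service 314; fixed 866; total 1180.
Difference: |1525 − 1180| = 345.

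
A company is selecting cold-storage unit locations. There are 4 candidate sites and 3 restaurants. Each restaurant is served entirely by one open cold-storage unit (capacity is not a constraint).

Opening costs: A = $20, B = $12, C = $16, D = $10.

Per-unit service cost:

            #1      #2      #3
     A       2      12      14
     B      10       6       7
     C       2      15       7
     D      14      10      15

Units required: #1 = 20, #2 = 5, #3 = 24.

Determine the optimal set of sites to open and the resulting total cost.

Open B and C; minimum total cost 266.

For any fixed open set, each restaurant goes to its cheapest open site; total = fixed + service.
{B, C}: #1→C 2·20=40, #2→B 6·5=30, #3→B 7·24=168. Service 238; fixed 28; total 266.
{A, B}: service 238 + fixed 32 = 270
{B, C, D}: service 238 + fixed 38 = 276
{A, B, C, D}: #1→A 2·20=40, #2→B 6·5=30, #3→B 7·24=168. Service 238; fixed 58; total 296.
(All 15 nonempty subsets were checked; B and C is lowest.)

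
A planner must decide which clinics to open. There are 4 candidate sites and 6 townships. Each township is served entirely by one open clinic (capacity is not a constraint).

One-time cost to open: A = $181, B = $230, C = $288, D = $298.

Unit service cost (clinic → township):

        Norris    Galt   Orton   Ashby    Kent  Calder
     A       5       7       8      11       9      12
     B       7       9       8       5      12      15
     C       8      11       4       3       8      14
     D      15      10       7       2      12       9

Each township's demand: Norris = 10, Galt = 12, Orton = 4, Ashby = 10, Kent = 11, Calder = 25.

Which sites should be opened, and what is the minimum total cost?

For any fixed open set, each township goes to its cheapest open site; total = fixed + service.
{A}: Norris→A 5·10=50, Galt→A 7·12=84, Orton→A 8·4=32, Ashby→A 11·10=110, Kent→A 9·11=99, Calder→A 12·25=300. Service 675; fixed 181; total 856.
{D}: service 675 + fixed 298 = 973
{C}: service 696 + fixed 288 = 984
{A, B, C, D}: service 483 + fixed 997 = 1480
No other subset beats 856.

Open A only; minimum total cost 856.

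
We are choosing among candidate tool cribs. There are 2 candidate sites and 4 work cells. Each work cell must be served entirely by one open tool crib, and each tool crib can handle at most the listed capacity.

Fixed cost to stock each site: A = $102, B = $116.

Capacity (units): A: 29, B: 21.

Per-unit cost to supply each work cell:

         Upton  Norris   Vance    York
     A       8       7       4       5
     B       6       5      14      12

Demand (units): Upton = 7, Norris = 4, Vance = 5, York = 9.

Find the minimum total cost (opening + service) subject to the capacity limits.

Minimum total cost: 251

Open {A}: Upton→A 8·7=56, Norris→A 7·4=28, Vance→A 4·5=20, York→A 5·9=45.
Loads: A carries 25/29. Service 149; fixed 102; total 251.
Next best feasible plan costs 345.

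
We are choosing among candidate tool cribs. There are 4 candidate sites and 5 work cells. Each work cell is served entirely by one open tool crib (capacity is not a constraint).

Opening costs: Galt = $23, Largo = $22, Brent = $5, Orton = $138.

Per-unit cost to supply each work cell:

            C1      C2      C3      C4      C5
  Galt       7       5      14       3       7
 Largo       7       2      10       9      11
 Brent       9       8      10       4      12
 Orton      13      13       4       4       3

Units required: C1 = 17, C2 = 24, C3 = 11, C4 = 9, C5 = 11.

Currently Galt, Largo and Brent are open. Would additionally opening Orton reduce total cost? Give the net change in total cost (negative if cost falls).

No — net change +28 (cost rises by 28).

Current service cost with {Galt, Largo, Brent}: 381.
Adding Orton: each work cell re-picks its cheapest; new service cost 271, saving 110.
Extra fixed cost: 138. Net change = 138 − 110 = 28.
(Totals: 431 → 459.)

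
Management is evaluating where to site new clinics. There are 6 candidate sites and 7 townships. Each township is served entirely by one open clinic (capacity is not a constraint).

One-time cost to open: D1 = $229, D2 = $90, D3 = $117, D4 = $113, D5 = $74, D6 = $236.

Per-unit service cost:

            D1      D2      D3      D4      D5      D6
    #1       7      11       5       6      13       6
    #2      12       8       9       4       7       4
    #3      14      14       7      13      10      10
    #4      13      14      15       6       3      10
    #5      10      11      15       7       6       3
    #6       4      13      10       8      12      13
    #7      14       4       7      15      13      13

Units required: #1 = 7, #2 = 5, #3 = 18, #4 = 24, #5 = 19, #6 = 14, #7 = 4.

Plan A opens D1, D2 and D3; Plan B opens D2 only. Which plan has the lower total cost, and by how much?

Plan A: {D1, D2, D3}: #1→D3 5·7=35, #2→D2 8·5=40, #3→D3 7·18=126, #4→D1 13·24=312, #5→D1 10·19=190, #6→D1 4·14=56, #7→D2 4·4=16. Service 775; fixed 436; total 1211.
Plan B: {D2}: #1→D2 11·7=77, #2→D2 8·5=40, #3→D2 14·18=252, #4→D2 14·24=336, #5→D2 11·19=209, #6→D2 13·14=182, #7→D2 4·4=16. Service 1112; fixed 90; total 1202.
Difference: |1211 − 1202| = 9.

Plan B is cheaper by 9.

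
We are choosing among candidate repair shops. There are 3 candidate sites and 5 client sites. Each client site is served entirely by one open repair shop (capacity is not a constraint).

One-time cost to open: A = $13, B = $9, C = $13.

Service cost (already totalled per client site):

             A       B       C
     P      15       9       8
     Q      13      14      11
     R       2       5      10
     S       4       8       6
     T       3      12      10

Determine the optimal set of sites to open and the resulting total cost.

For any fixed open set, each client site goes to its cheapest open site; total = fixed + service.
{A}: P→A 15, Q→A 13, R→A 2, S→A 4, T→A 3. Service 37; fixed 13; total 50.
{A, B}: P→B 9, Q→A 13, R→A 2, S→A 4, T→A 3. Service 31; fixed 22; total 53.
{A, C}: P→C 8, Q→C 11, R→A 2, S→A 4, T→A 3. Service 28; fixed 26; total 54.
{A, B, C}: P→C 8, Q→C 11, R→A 2, S→A 4, T→A 3. Service 28; fixed 35; total 63.
No other subset beats 50.

Open A only; minimum total cost 50.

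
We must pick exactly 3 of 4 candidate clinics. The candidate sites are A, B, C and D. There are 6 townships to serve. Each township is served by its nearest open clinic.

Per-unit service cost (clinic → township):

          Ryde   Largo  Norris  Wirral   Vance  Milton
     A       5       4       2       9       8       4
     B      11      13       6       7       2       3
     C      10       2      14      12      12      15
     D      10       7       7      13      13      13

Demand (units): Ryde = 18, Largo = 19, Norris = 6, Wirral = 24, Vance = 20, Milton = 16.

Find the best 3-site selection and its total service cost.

With exactly 3 open, each township uses its cheapest among the chosen.
{A, B, C}: Ryde→A 5·18=90, Largo→C 2·19=38, Norris→A 2·6=12, Wirral→B 7·24=168, Vance→B 2·20=40, Milton→B 3·16=48. Service cost 396.
{A, B, D}: service cost 434
{B, C, D}: service cost 510
Among all 4 size-3 choices, {A, B, C} is lowest.

Choose A, B and C; total service cost 396.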